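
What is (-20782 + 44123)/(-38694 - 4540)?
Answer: -23341/43234 ≈ -0.53988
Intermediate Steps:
(-20782 + 44123)/(-38694 - 4540) = 23341/(-43234) = 23341*(-1/43234) = -23341/43234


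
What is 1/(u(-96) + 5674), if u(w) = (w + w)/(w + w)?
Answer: 1/5675 ≈ 0.00017621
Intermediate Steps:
u(w) = 1 (u(w) = (2*w)/((2*w)) = (2*w)*(1/(2*w)) = 1)
1/(u(-96) + 5674) = 1/(1 + 5674) = 1/5675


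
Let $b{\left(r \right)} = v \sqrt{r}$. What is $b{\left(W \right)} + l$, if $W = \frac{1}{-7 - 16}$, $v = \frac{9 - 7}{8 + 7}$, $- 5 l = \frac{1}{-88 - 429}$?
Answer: $\frac{1}{2585} + \frac{2 i \sqrt{23}}{345} \approx 0.00038685 + 0.027802 i$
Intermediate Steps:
$l = \frac{1}{2585}$ ($l = - \frac{1}{5 \left(-88 - 429\right)} = - \frac{1}{5 \left(-517\right)} = \left(- \frac{1}{5}\right) \left(- \frac{1}{517}\right) = \frac{1}{2585} \approx 0.00038685$)
$v = \frac{2}{15} \approx 0.13333$
$W = - \frac{1}{23}$ ($W = \frac{1}{-23} = - \frac{1}{23} \approx -0.043478$)
$b{\left(r \right)} = \frac{2 \sqrt{r}}{15}$
$b{\left(W \right)} + l = \frac{2 \sqrt{- \frac{1}{23}}}{15} + \frac{1}{2585} = \frac{2 \frac{i \sqrt{23}}{23}}{15} + \frac{1}{2585} = \frac{2 i \sqrt{23}}{345} + \frac{1}{2585} = \frac{1}{2585} + \frac{2 i \sqrt{23}}{345}$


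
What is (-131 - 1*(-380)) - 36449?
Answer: -36200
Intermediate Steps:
(-131 - 1*(-380)) - 36449 = (-131 + 380) - 36449 = 249 - 36449 = -36200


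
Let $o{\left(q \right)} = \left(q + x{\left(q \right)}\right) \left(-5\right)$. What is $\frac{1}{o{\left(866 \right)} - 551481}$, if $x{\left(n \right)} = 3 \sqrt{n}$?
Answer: $- \frac{555811}{308925672871} + \frac{15 \sqrt{866}}{308925672871} \approx -1.7977 \cdot 10^{-6}$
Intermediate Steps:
$o{\left(q \right)} = - 15 \sqrt{q} - 5 q$ ($o{\left(q \right)} = \left(q + 3 \sqrt{q}\right) \left(-5\right) = - 15 \sqrt{q} - 5 q$)
$\frac{1}{o{\left(866 \right)} - 551481} = \frac{1}{\left(- 15 \sqrt{866} - 4330\right) - 551481} = \frac{1}{\left(-4330 - 15 \sqrt{866}\right) - 551481} = \frac{1}{-555811 - 15 \sqrt{866}}$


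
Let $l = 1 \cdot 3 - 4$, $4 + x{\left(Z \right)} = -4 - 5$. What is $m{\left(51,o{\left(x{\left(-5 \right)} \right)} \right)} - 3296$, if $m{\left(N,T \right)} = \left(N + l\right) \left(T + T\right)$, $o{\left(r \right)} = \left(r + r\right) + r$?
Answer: $-7196$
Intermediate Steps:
$x{\left(Z \right)} = -13$ ($x{\left(Z \right)} = -4 - 9 = -13$)
$l = -1$ ($l = 3 - 4 = -1$)
$o{\left(r \right)} = 3 r$ ($o{\left(r \right)} = 2 r + r = 3 r$)
$m{\left(N,T \right)} = 2 T \left(-1 + N\right)$ ($m{\left(N,T \right)} = \left(N - 1\right) \left(T + T\right) = \left(-1 + N\right) 2 T = 2 T \left(-1 + N\right)$)
$m{\left(51,o{\left(x{\left(-5 \right)} \right)} \right)} - 3296 = 2 \cdot 3 \left(-13\right) \left(-1 + 51\right) - 3296 = 2 \left(-39\right) 50 - 3296 = -3900 - 3296 = -7196$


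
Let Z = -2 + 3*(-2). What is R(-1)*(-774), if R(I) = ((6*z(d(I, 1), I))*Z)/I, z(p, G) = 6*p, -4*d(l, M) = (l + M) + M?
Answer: 55728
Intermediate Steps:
d(l, M) = -M/2 - l/4 (d(l, M) = -((l + M) + M)/4 = -((M + l) + M)/4 = -(l + 2*M)/4 = -M/2 - l/4)
Z = -8 (Z = -2 - 6 = -8)
R(I) = (144 + 72*I)/I (R(I) = ((6*(6*(-1/2*1 - I/4)))*(-8))/I = ((6*(6*(-1/2 - I/4)))*(-8))/I = ((6*(-3 - 3*I/2))*(-8))/I = ((-18 - 9*I)*(-8))/I = (144 + 72*I)/I)
R(-1)*(-774) = (72 + 144/(-1))*(-774) = (72 + 144*(-1))*(-774) = (72 - 144)*(-774) = -72*(-774) = 55728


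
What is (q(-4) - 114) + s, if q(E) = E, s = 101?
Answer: -17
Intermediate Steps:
(q(-4) - 114) + s = (-4 - 114) + 101 = -118 + 101 = -17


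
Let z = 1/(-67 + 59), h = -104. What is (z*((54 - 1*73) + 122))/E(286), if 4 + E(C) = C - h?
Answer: -103/3088 ≈ -0.033355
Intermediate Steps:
z = -⅛ (z = 1/(-8) = -⅛ ≈ -0.12500)
E(C) = 100 + C (E(C) = -4 + (C - 1*(-104)) = -4 + (C + 104) = -4 + (104 + C) = 100 + C)
(z*((54 - 1*73) + 122))/E(286) = (-((54 - 1*73) + 122)/8)/(100 + 286) = -((54 - 73) + 122)/8/386 = -(-19 + 122)/8*(1/386) = -⅛*103*(1/386) = -103/8*1/386 = -103/3088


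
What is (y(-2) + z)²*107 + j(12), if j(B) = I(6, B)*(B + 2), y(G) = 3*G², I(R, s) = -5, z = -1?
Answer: 12877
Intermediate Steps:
j(B) = -10 - 5*B (j(B) = -5*(B + 2) = -5*(2 + B) = -10 - 5*B)
(y(-2) + z)²*107 + j(12) = (3*(-2)² - 1)²*107 + (-10 - 5*12) = (3*4 - 1)²*107 + (-10 - 60) = (12 - 1)²*107 - 70 = 11²*107 - 70 = 121*107 - 70 = 12947 - 70 = 12877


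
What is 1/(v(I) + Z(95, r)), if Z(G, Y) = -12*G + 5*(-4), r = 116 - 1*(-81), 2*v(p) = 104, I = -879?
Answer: -1/1108 ≈ -0.00090253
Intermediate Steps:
v(p) = 52 (v(p) = (½)*104 = 52)
r = 197 (r = 116 + 81 = 197)
Z(G, Y) = -20 - 12*G (Z(G, Y) = -12*G - 20 = -20 - 12*G)
1/(v(I) + Z(95, r)) = 1/(52 + (-20 - 12*95)) = 1/(52 + (-20 - 1140)) = 1/(52 - 1160) = 1/(-1108) = -1/1108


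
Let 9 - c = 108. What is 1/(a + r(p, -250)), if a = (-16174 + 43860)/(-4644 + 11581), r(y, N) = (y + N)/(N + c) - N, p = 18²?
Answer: 2421013/614402326 ≈ 0.0039404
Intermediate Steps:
c = -99 (c = 9 - 1*108 = 9 - 108 = -99)
p = 324
r(y, N) = -N + (N + y)/(-99 + N) (r(y, N) = (y + N)/(N - 99) - N = (N + y)/(-99 + N) - N = -N + (N + y)/(-99 + N))
a = 27686/6937 ≈ 3.9911
1/(a + r(p, -250)) = 1/(27686/6937 + (324 - 1*(-250)² + 100*(-250))/(-99 - 250)) = 1/(27686/6937 + (324 - 1*62500 - 25000)/(-349)) = 1/(27686/6937 - (324 - 62500 - 25000)/349) = 1/(27686/6937 - 1/349*(-87176)) = 1/(27686/6937 + 87176/349) = 1/(614402326/2421013) = 2421013/614402326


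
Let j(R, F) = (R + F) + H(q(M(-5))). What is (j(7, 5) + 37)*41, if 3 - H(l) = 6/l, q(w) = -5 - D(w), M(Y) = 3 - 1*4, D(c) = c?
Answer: 4387/2 ≈ 2193.5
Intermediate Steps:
M(Y) = -1 (M(Y) = 3 - 4 = -1)
q(w) = -5 - w
H(l) = 3 - 6/l
j(R, F) = 9/2 + F + R (j(R, F) = (R + F) + (3 - 6/(-5 - 1*(-1))) = (F + R) + (3 - 6/(-5 + 1)) = (F + R) + (3 - 6/(-4)) = (F + R) + (3 - 6*(-¼)) = (F + R) + (3 + 3/2) = (F + R) + 9/2 = 9/2 + F + R)
(j(7, 5) + 37)*41 = ((9/2 + 5 + 7) + 37)*41 = (33/2 + 37)*41 = (107/2)*41 = 4387/2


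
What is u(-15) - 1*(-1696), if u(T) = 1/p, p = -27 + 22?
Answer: 8479/5 ≈ 1695.8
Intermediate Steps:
p = -5
u(T) = -⅕ (u(T) = 1/(-5) = -⅕)
u(-15) - 1*(-1696) = -⅕ - 1*(-1696) = -⅕ + 1696 = 8479/5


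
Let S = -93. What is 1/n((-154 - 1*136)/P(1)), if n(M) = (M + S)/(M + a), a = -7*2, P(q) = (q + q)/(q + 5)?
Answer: 884/963 ≈ 0.91796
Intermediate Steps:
P(q) = 2*q/(5 + q) (P(q) = (2*q)/(5 + q) = 2*q/(5 + q))
a = -14
n(M) = (-93 + M)/(-14 + M) (n(M) = (M - 93)/(M - 14) = (-93 + M)/(-14 + M))
1/n((-154 - 1*136)/P(1)) = 1/((-93 + (-154 - 1*136)/((2*1/(5 + 1))))/(-14 + (-154 - 1*136)/((2*1/(5 + 1))))) = 1/((-93 + (-154 - 136)/((2*1/6)))/(-14 + (-154 - 136)/((2*1/6)))) = 1/((-93 - 290/(2*1*(1/6)))/(-14 - 290/(2*1*(1/6)))) = 1/((-93 - 290/1/3)/(-14 - 290/1/3)) = 1/((-93 - 290*3)/(-14 - 290*3)) = 1/((-93 - 870)/(-14 - 870)) = 1/(-963/(-884)) = 1/(-1/884*(-963)) = 1/(963/884) = 884/963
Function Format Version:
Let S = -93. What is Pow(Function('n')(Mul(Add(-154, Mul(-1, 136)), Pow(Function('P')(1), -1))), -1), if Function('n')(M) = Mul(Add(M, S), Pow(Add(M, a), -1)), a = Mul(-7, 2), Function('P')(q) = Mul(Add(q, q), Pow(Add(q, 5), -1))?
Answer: Rational(884, 963) ≈ 0.91796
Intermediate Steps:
Function('P')(q) = Mul(2, q, Pow(Add(5, q), -1)) (Function('P')(q) = Mul(Mul(2, q), Pow(Add(5, q), -1)) = Mul(2, q, Pow(Add(5, q), -1)))
a = -14
Function('n')(M) = Mul(Pow(Add(-14, M), -1), Add(-93, M)) (Function('n')(M) = Mul(Add(M, -93), Pow(Add(M, -14), -1)) = Mul(Add(-93, M), Pow(Add(-14, M), -1)) = Mul(Pow(Add(-14, M), -1), Add(-93, M)))
Pow(Function('n')(Mul(Add(-154, Mul(-1, 136)), Pow(Function('P')(1), -1))), -1) = Pow(Mul(Pow(Add(-14, Mul(Add(-154, Mul(-1, 136)), Pow(Mul(2, 1, Pow(Add(5, 1), -1)), -1))), -1), Add(-93, Mul(Add(-154, Mul(-1, 136)), Pow(Mul(2, 1, Pow(Add(5, 1), -1)), -1)))), -1) = Pow(Mul(Pow(Add(-14, Mul(Add(-154, -136), Pow(Mul(2, 1, Pow(6, -1)), -1))), -1), Add(-93, Mul(Add(-154, -136), Pow(Mul(2, 1, Pow(6, -1)), -1)))), -1) = Pow(Mul(Pow(Add(-14, Mul(-290, Pow(Mul(2, 1, Rational(1, 6)), -1))), -1), Add(-93, Mul(-290, Pow(Mul(2, 1, Rational(1, 6)), -1)))), -1) = Pow(Mul(Pow(Add(-14, Mul(-290, Pow(Rational(1, 3), -1))), -1), Add(-93, Mul(-290, Pow(Rational(1, 3), -1)))), -1) = Pow(Mul(Pow(Add(-14, Mul(-290, 3)), -1), Add(-93, Mul(-290, 3))), -1) = Pow(Mul(Pow(Add(-14, -870), -1), Add(-93, -870)), -1) = Pow(Mul(Pow(-884, -1), -963), -1) = Pow(Mul(Rational(-1, 884), -963), -1) = Pow(Rational(963, 884), -1) = Rational(884, 963)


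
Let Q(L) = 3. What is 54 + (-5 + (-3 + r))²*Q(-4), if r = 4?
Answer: 102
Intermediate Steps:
54 + (-5 + (-3 + r))²*Q(-4) = 54 + (-5 + (-3 + 4))²*3 = 54 + (-5 + 1)²*3 = 54 + (-4)²*3 = 54 + 16*3 = 54 + 48 = 102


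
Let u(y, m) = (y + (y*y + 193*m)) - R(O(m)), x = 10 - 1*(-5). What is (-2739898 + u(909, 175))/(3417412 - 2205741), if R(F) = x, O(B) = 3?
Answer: -1878948/1211671 ≈ -1.5507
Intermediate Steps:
x = 15 (x = 10 + 5 = 15)
R(F) = 15
u(y, m) = -15 + y + y² + 193*m (u(y, m) = (y + (y*y + 193*m)) - 1*15 = (y + (y² + 193*m)) - 15 = (y + y² + 193*m) - 15 = -15 + y + y² + 193*m)
(-2739898 + u(909, 175))/(3417412 - 2205741) = (-2739898 + (-15 + 909 + 909² + 193*175))/(3417412 - 2205741) = (-2739898 + (-15 + 909 + 826281 + 33775))/1211671 = (-2739898 + 860950)*(1/1211671) = -1878948*1/1211671 = -1878948/1211671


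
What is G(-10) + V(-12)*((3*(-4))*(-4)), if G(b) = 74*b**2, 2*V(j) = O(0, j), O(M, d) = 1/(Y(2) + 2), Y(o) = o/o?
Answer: 7408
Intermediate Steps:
Y(o) = 1
O(M, d) = 1/3 (O(M, d) = 1/(1 + 2) = 1/3)
V(j) = 1/6 (V(j) = (1/2)*(1/3) = 1/6)
G(-10) + V(-12)*((3*(-4))*(-4)) = 74*(-10)**2 + ((3*(-4))*(-4))/6 = 74*100 + (-12*(-4))/6 = 7400 + (1/6)*48 = 7400 + 8 = 7408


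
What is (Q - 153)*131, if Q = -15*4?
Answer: -27903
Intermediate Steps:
Q = -60
(Q - 153)*131 = (-60 - 153)*131 = -213*131 = -27903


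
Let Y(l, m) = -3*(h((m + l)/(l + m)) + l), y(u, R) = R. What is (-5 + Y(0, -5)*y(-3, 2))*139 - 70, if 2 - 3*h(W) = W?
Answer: -1043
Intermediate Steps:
h(W) = ⅔ - W/3
Y(l, m) = -1 - 3*l (Y(l, m) = -3*((⅔ - (m + l)/(3*(l + m))) + l) = -3*((⅔ - (l + m)/(3*(l + m))) + l) = -3*((⅔ - ⅓*1) + l) = -3*((⅔ - ⅓) + l) = -3*(⅓ + l) = -1 - 3*l)
(-5 + Y(0, -5)*y(-3, 2))*139 - 70 = (-5 + (-1 - 3*0)*2)*139 - 70 = (-5 + (-1 + 0)*2)*139 - 70 = (-5 - 1*2)*139 - 70 = (-5 - 2)*139 - 70 = -7*139 - 70 = -973 - 70 = -1043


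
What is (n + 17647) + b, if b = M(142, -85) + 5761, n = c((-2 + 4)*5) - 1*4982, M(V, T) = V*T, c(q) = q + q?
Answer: 6376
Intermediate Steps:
c(q) = 2*q
M(V, T) = T*V
n = -4962 (n = 2*((-2 + 4)*5) - 1*4982 = 2*(2*5) - 4982 = 2*10 - 4982 = 20 - 4982 = -4962)
b = -6309 (b = -85*142 + 5761 = -12070 + 5761 = -6309)
(n + 17647) + b = (-4962 + 17647) - 6309 = 12685 - 6309 = 6376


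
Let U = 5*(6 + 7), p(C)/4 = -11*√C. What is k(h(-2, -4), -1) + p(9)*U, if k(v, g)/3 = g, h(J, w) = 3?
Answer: -8583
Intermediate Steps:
k(v, g) = 3*g
p(C) = -44*√C (p(C) = 4*(-11*√C) = -44*√C)
U = 65 (U = 5*13 = 65)
k(h(-2, -4), -1) + p(9)*U = 3*(-1) - 44*√9*65 = -3 - 44*3*65 = -3 - 132*65 = -3 - 8580 = -8583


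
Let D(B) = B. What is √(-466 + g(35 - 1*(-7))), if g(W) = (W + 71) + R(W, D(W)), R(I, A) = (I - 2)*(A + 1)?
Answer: √1367 ≈ 36.973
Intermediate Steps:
R(I, A) = (1 + A)*(-2 + I) (R(I, A) = (-2 + I)*(1 + A) = (1 + A)*(-2 + I))
g(W) = 69 + W² (g(W) = (W + 71) + (-2 + W - 2*W + W*W) = (71 + W) + (-2 + W - 2*W + W²) = (71 + W) + (-2 + W² - W) = 69 + W²)
√(-466 + g(35 - 1*(-7))) = √(-466 + (69 + (35 - 1*(-7))²)) = √(-466 + (69 + (35 + 7)²)) = √(-466 + (69 + 42²)) = √(-466 + (69 + 1764)) = √(-466 + 1833) = √1367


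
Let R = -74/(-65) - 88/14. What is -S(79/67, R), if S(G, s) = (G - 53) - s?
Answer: 1422846/30485 ≈ 46.674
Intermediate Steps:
R = -2342/455 (R = -74*(-1/65) - 88*1/14 = 74/65 - 44/7 = -2342/455 ≈ -5.1473)
S(G, s) = -53 + G - s (S(G, s) = (-53 + G) - s = -53 + G - s)
-S(79/67, R) = -(-53 + 79/67 - 1*(-2342/455)) = -(-53 + 79*(1/67) + 2342/455) = -(-53 + 79/67 + 2342/455) = -1*(-1422846/30485) = 1422846/30485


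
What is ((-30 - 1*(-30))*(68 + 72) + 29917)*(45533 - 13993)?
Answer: 943582180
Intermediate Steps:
((-30 - 1*(-30))*(68 + 72) + 29917)*(45533 - 13993) = ((-30 + 30)*140 + 29917)*31540 = (0*140 + 29917)*31540 = (0 + 29917)*31540 = 29917*31540 = 943582180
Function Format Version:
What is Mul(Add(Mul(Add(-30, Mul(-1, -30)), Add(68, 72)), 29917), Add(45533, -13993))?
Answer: 943582180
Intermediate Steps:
Mul(Add(Mul(Add(-30, Mul(-1, -30)), Add(68, 72)), 29917), Add(45533, -13993)) = Mul(Add(Mul(Add(-30, 30), 140), 29917), 31540) = Mul(Add(Mul(0, 140), 29917), 31540) = Mul(Add(0, 29917), 31540) = Mul(29917, 31540) = 943582180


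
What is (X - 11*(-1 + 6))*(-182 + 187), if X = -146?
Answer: -1005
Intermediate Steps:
(X - 11*(-1 + 6))*(-182 + 187) = (-146 - 11*(-1 + 6))*(-182 + 187) = (-146 - 11*5)*5 = (-146 - 55)*5 = -201*5 = -1005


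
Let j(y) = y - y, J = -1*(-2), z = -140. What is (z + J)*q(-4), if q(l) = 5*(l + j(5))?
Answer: 2760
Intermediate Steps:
J = 2
j(y) = 0
q(l) = 5*l (q(l) = 5*(l + 0) = 5*l)
(z + J)*q(-4) = (-140 + 2)*(5*(-4)) = -138*(-20) = 2760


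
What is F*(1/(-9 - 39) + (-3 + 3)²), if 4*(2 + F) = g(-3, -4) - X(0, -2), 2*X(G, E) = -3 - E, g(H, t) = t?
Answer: 23/384 ≈ 0.059896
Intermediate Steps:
X(G, E) = -3/2 - E/2 (X(G, E) = (-3 - E)/2 = -3/2 - E/2)
F = -23/8 (F = -2 + (-4 - (-3/2 - ½*(-2)))/4 = -2 + (-4 - (-3/2 + 1))/4 = -2 + (-4 - 1*(-½))/4 = -2 + (-4 + ½)/4 = -2 + (¼)*(-7/2) = -2 - 7/8 = -23/8 ≈ -2.8750)
F*(1/(-9 - 39) + (-3 + 3)²) = -23*(1/(-9 - 39) + (-3 + 3)²)/8 = -23*(1/(-48) + 0²)/8 = -23*(-1/48 + 0)/8 = -23/8*(-1/48) = 23/384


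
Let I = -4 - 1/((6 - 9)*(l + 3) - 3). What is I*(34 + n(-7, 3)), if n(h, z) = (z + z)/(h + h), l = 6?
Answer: -799/6 ≈ -133.17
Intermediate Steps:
n(h, z) = z/h (n(h, z) = (2*z)/((2*h)) = (2*z)*(1/(2*h)) = z/h)
I = -119/30 (I = -4 - 1/((6 - 9)*(6 + 3) - 3) = -4 - 1/(-3*9 - 3) = -4 - 1/(-27 - 3) = -4 - 1/(-30) = -4 - 1*(-1/30) = -4 + 1/30 = -119/30 ≈ -3.9667)
I*(34 + n(-7, 3)) = -119*(34 + 3/(-7))/30 = -119*(34 + 3*(-⅐))/30 = -119*(34 - 3/7)/30 = -119/30*235/7 = -799/6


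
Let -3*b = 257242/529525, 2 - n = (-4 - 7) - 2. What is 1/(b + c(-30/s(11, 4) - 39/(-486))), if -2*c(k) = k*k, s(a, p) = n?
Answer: -27793708200/55716893557 ≈ -0.49884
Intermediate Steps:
n = 15 (n = 2 - ((-4 - 7) - 2) = 2 - (-11 - 2) = 2 - 1*(-13) = 2 + 13 = 15)
s(a, p) = 15
b = -257242/1588575 (b = -257242/(3*529525) = -⅓*257242/529525 = -257242/1588575 ≈ -0.16193)
c(k) = -k²/2 (c(k) = -k*k/2 = -k²/2)
1/(b + c(-30/s(11, 4) - 39/(-486))) = 1/(-257242/1588575 - (-30/15 - 39/(-486))²/2) = 1/(-257242/1588575 - (-30*1/15 - 39*(-1/486))²/2) = 1/(-257242/1588575 - (-2 + 13/162)²/2) = 1/(-257242/1588575 - (-311/162)²/2) = 1/(-257242/1588575 - ½*96721/26244) = 1/(-257242/1588575 - 96721/52488) = 1/(-55716893557/27793708200) = -27793708200/55716893557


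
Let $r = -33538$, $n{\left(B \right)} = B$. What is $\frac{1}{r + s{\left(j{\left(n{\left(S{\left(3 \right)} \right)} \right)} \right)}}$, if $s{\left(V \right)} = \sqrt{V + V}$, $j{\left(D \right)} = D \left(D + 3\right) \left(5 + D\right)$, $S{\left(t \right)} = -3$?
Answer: $- \frac{1}{33538} \approx -2.9817 \cdot 10^{-5}$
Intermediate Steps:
$j{\left(D \right)} = D \left(3 + D\right) \left(5 + D\right)$
$s{\left(V \right)} = \sqrt{2} \sqrt{V}$ ($s{\left(V \right)} = \sqrt{2 V} = \sqrt{2} \sqrt{V}$)
$\frac{1}{r + s{\left(j{\left(n{\left(S{\left(3 \right)} \right)} \right)} \right)}} = \frac{1}{-33538 + \sqrt{2} \sqrt{- 3 \left(15 + \left(-3\right)^{2} + 8 \left(-3\right)\right)}} = \frac{1}{-33538 + \sqrt{2} \sqrt{- 3 \left(15 + 9 - 24\right)}} = \frac{1}{-33538 + \sqrt{2} \sqrt{\left(-3\right) 0}} = \frac{1}{-33538 + \sqrt{2} \sqrt{0}} = \frac{1}{-33538 + \sqrt{2} \cdot 0} = \frac{1}{-33538 + 0} = \frac{1}{-33538} = - \frac{1}{33538}$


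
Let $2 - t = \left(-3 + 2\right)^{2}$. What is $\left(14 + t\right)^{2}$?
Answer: $225$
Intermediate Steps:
$t = 1$ ($t = 2 - \left(-3 + 2\right)^{2} = 2 - \left(-1\right)^{2} = 2 - 1 = 1$)
$\left(14 + t\right)^{2} = \left(14 + 1\right)^{2} = 15^{2} = 225$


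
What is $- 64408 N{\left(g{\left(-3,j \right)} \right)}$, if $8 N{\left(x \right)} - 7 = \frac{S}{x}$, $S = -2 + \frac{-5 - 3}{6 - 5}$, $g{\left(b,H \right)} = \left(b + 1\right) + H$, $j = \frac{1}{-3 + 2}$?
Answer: $- \frac{249581}{3} \approx -83194.0$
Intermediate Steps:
$j = -1$ ($j = \frac{1}{-1} = -1$)
$g{\left(b,H \right)} = 1 + H + b$ ($g{\left(b,H \right)} = \left(1 + b\right) + H = 1 + H + b$)
$S = -10$ ($S = -2 - \frac{8}{1} = -2 - 8 = -10$)
$N{\left(x \right)} = \frac{7}{8} - \frac{5}{4 x}$ ($N{\left(x \right)} = \frac{7}{8} + \frac{\left(-10\right) \frac{1}{x}}{8} = \frac{7}{8} - \frac{5}{4 x}$)
$- 64408 N{\left(g{\left(-3,j \right)} \right)} = - 64408 \frac{-10 + 7 \left(1 - 1 - 3\right)}{8 \left(1 - 1 - 3\right)} = - 64408 \frac{-10 + 7 \left(-3\right)}{8 \left(-3\right)} = - 64408 \cdot \frac{1}{8} \left(- \frac{1}{3}\right) \left(-10 - 21\right) = - 64408 \cdot \frac{1}{8} \left(- \frac{1}{3}\right) \left(-31\right) = \left(-64408\right) \frac{31}{24} = - \frac{249581}{3}$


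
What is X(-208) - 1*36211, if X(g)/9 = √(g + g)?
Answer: -36211 + 36*I*√26 ≈ -36211.0 + 183.56*I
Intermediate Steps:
X(g) = 9*√2*√g (X(g) = 9*√(g + g) = 9*√(2*g) = 9*(√2*√g) = 9*√2*√g)
X(-208) - 1*36211 = 9*√2*√(-208) - 1*36211 = 9*√2*(4*I*√13) - 36211 = 36*I*√26 - 36211 = -36211 + 36*I*√26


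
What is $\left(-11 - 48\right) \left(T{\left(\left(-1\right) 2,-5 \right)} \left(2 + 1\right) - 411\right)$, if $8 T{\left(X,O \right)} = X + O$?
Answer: $\frac{195231}{8} \approx 24404.0$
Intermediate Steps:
$T{\left(X,O \right)} = \frac{O}{8} + \frac{X}{8}$ ($T{\left(X,O \right)} = \frac{X + O}{8} = \frac{O + X}{8} = \frac{O}{8} + \frac{X}{8}$)
$\left(-11 - 48\right) \left(T{\left(\left(-1\right) 2,-5 \right)} \left(2 + 1\right) - 411\right) = \left(-11 - 48\right) \left(\left(\frac{1}{8} \left(-5\right) + \frac{\left(-1\right) 2}{8}\right) \left(2 + 1\right) - 411\right) = \left(-11 - 48\right) \left(\left(- \frac{5}{8} + \frac{1}{8} \left(-2\right)\right) 3 - 411\right) = - 59 \left(\left(- \frac{5}{8} - \frac{1}{4}\right) 3 - 411\right) = - 59 \left(\left(- \frac{7}{8}\right) 3 - 411\right) = - 59 \left(- \frac{21}{8} - 411\right) = \left(-59\right) \left(- \frac{3309}{8}\right) = \frac{195231}{8}$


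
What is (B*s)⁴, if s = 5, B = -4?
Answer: 160000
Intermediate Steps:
(B*s)⁴ = (-4*5)⁴ = (-20)⁴ = 160000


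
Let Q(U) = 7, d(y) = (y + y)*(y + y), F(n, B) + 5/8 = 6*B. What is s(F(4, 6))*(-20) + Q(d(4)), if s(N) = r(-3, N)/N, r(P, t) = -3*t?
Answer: 67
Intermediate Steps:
F(n, B) = -5/8 + 6*B
d(y) = 4*y**2 (d(y) = (2*y)*(2*y) = 4*y**2)
s(N) = -3 (s(N) = (-3*N)/N = -3)
s(F(4, 6))*(-20) + Q(d(4)) = -3*(-20) + 7 = 60 + 7 = 67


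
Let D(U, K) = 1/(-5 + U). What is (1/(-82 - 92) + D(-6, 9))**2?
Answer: 34225/3663396 ≈ 0.0093424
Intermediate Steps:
(1/(-82 - 92) + D(-6, 9))**2 = (1/(-82 - 92) + 1/(-5 - 6))**2 = (1/(-174) + 1/(-11))**2 = (-1/174 - 1/11)**2 = (-185/1914)**2 = 34225/3663396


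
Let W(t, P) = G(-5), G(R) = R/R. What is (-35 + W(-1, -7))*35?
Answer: -1190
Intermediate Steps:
G(R) = 1
W(t, P) = 1
(-35 + W(-1, -7))*35 = (-35 + 1)*35 = -34*35 = -1190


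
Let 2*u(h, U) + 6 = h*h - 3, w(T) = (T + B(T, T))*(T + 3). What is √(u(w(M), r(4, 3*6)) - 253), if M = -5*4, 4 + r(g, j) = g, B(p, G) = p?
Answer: √923770/2 ≈ 480.56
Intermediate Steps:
r(g, j) = -4 + g
M = -20
w(T) = 2*T*(3 + T) (w(T) = (T + T)*(T + 3) = (2*T)*(3 + T) = 2*T*(3 + T))
u(h, U) = -9/2 + h²/2 (u(h, U) = -3 + (h*h - 3)/2 = -3 + (h² - 3)/2 = -3 + (-3 + h²)/2 = -3 + (-3/2 + h²/2) = -9/2 + h²/2)
√(u(w(M), r(4, 3*6)) - 253) = √((-9/2 + (2*(-20)*(3 - 20))²/2) - 253) = √((-9/2 + (2*(-20)*(-17))²/2) - 253) = √((-9/2 + (½)*680²) - 253) = √((-9/2 + (½)*462400) - 253) = √((-9/2 + 231200) - 253) = √(462391/2 - 253) = √(461885/2) = √923770/2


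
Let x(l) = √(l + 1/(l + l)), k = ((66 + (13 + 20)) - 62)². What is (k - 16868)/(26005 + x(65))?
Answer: -52396694350/87913794799 + 46497*√122070/87913794799 ≈ -0.59582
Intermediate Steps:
k = 1369 (k = ((66 + 33) - 62)² = (99 - 62)² = 37² = 1369)
x(l) = √(l + 1/(2*l))
(k - 16868)/(26005 + x(65)) = (1369 - 16868)/(26005 + √(2/65 + 4*65)/2) = -15499/(26005 + √(2*(1/65) + 260)/2) = -15499/(26005 + √(2/65 + 260)/2) = -15499/(26005 + √(16902/65)/2) = -15499/(26005 + (3*√122070/65)/2) = -15499/(26005 + 3*√122070/130)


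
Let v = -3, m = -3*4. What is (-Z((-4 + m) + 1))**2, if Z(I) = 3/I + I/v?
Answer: 576/25 ≈ 23.040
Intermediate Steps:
m = -12
Z(I) = 3/I - I/3 (Z(I) = 3/I + I/(-3) = 3/I + I*(-1/3) = 3/I - I/3)
(-Z((-4 + m) + 1))**2 = (-(3/((-4 - 12) + 1) - ((-4 - 12) + 1)/3))**2 = (-(3/(-16 + 1) - (-16 + 1)/3))**2 = (-(3/(-15) - 1/3*(-15)))**2 = (-(3*(-1/15) + 5))**2 = (-(-1/5 + 5))**2 = (-1*24/5)**2 = (-24/5)**2 = 576/25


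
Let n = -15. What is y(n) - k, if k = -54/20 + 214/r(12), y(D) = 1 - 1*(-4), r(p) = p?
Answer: -152/15 ≈ -10.133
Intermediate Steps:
y(D) = 5 (y(D) = 1 + 4 = 5)
k = 227/15 (k = -54/20 + 214/12 = -54*1/20 + 214*(1/12) = -27/10 + 107/6 = 227/15 ≈ 15.133)
y(n) - k = 5 - 1*227/15 = 5 - 227/15 = -152/15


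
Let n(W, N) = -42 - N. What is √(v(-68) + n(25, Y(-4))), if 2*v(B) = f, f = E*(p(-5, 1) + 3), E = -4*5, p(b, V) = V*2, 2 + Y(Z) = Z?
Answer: I*√86 ≈ 9.2736*I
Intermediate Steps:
Y(Z) = -2 + Z
p(b, V) = 2*V
E = -20
f = -100 (f = -20*(2*1 + 3) = -20*(2 + 3) = -20*5 = -100)
v(B) = -50 (v(B) = (½)*(-100) = -50)
√(v(-68) + n(25, Y(-4))) = √(-50 + (-42 - (-2 - 4))) = √(-50 + (-42 - 1*(-6))) = √(-50 + (-42 + 6)) = √(-50 - 36) = √(-86) = I*√86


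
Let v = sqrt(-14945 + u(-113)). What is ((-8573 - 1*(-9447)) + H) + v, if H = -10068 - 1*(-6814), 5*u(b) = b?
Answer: -2380 + I*sqrt(374190)/5 ≈ -2380.0 + 122.34*I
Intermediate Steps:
u(b) = b/5
H = -3254 (H = -10068 + 6814 = -3254)
v = I*sqrt(374190)/5 (v = sqrt(-14945 + (1/5)*(-113)) = sqrt(-14945 - 113/5) = sqrt(-74838/5) = I*sqrt(374190)/5 ≈ 122.34*I)
((-8573 - 1*(-9447)) + H) + v = ((-8573 - 1*(-9447)) - 3254) + I*sqrt(374190)/5 = ((-8573 + 9447) - 3254) + I*sqrt(374190)/5 = (874 - 3254) + I*sqrt(374190)/5 = -2380 + I*sqrt(374190)/5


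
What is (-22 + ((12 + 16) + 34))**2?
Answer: 1600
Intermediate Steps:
(-22 + ((12 + 16) + 34))**2 = (-22 + (28 + 34))**2 = (-22 + 62)**2 = 40**2 = 1600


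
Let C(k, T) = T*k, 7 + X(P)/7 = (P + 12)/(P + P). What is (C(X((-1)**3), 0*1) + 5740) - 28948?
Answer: -23208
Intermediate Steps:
X(P) = -49 + 7*(12 + P)/(2*P) (X(P) = -49 + 7*((P + 12)/(P + P)) = -49 + 7*((12 + P)/((2*P))) = -49 + 7*((12 + P)*(1/(2*P))) = -49 + 7*((12 + P)/(2*P)) = -49 + 7*(12 + P)/(2*P))
(C(X((-1)**3), 0*1) + 5740) - 28948 = ((0*1)*(-91/2 + 42/((-1)**3)) + 5740) - 28948 = (0*(-91/2 + 42/(-1)) + 5740) - 28948 = (0*(-91/2 + 42*(-1)) + 5740) - 28948 = (0*(-91/2 - 42) + 5740) - 28948 = (0*(-175/2) + 5740) - 28948 = (0 + 5740) - 28948 = 5740 - 28948 = -23208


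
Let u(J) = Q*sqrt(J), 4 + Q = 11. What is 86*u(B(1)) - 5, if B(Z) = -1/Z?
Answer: -5 + 602*I ≈ -5.0 + 602.0*I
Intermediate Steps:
Q = 7 (Q = -4 + 11 = 7)
u(J) = 7*sqrt(J)
86*u(B(1)) - 5 = 86*(7*sqrt(-1/1)) - 5 = 86*(7*sqrt(-1*1)) - 5 = 86*(7*sqrt(-1)) - 5 = 86*(7*I) - 5 = 602*I - 5 = -5 + 602*I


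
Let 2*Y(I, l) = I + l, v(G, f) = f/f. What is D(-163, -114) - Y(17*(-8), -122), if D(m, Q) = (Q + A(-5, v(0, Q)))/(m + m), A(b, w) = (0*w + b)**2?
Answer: 42143/326 ≈ 129.27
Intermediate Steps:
v(G, f) = 1
Y(I, l) = I/2 + l/2 (Y(I, l) = (I + l)/2 = I/2 + l/2)
A(b, w) = b**2 (A(b, w) = (0 + b)**2 = b**2)
D(m, Q) = (25 + Q)/(2*m) (D(m, Q) = (Q + (-5)**2)/(m + m) = (Q + 25)/((2*m)) = (25 + Q)*(1/(2*m)) = (25 + Q)/(2*m))
D(-163, -114) - Y(17*(-8), -122) = (1/2)*(25 - 114)/(-163) - ((17*(-8))/2 + (1/2)*(-122)) = (1/2)*(-1/163)*(-89) - ((1/2)*(-136) - 61) = 89/326 - (-68 - 61) = 89/326 - 1*(-129) = 89/326 + 129 = 42143/326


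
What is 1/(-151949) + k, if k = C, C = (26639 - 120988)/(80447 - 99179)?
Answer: 2048031067/406615524 ≈ 5.0368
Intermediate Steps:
C = 94349/18732 (C = -94349/(-18732) = -94349*(-1/18732) = 94349/18732 ≈ 5.0368)
k = 94349/18732 ≈ 5.0368
1/(-151949) + k = 1/(-151949) + 94349/18732 = -1/151949 + 94349/18732 = 2048031067/406615524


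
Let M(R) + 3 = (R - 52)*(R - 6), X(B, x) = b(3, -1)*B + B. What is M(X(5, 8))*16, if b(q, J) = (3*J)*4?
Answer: 104384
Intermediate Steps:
b(q, J) = 12*J
X(B, x) = -11*B (X(B, x) = (12*(-1))*B + B = -12*B + B = -11*B)
M(R) = -3 + (-52 + R)*(-6 + R) (M(R) = -3 + (R - 52)*(R - 6) = -3 + (-52 + R)*(-6 + R))
M(X(5, 8))*16 = (309 + (-11*5)² - (-638)*5)*16 = (309 + (-55)² - 58*(-55))*16 = (309 + 3025 + 3190)*16 = 6524*16 = 104384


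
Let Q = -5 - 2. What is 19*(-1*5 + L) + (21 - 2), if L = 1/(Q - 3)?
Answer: -779/10 ≈ -77.900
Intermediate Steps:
Q = -7
L = -1/10 (L = 1/(-7 - 3) = 1/(-10) = -1/10 ≈ -0.10000)
19*(-1*5 + L) + (21 - 2) = 19*(-1*5 - 1/10) + (21 - 2) = 19*(-5 - 1/10) + 19 = 19*(-51/10) + 19 = -969/10 + 19 = -779/10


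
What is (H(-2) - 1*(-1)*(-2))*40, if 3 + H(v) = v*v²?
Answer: -520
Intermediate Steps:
H(v) = -3 + v³ (H(v) = -3 + v*v² = -3 + v³)
(H(-2) - 1*(-1)*(-2))*40 = ((-3 + (-2)³) - 1*(-1)*(-2))*40 = ((-3 - 8) + 1*(-2))*40 = (-11 - 2)*40 = -13*40 = -520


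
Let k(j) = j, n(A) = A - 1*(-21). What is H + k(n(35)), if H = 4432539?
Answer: 4432595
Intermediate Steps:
n(A) = 21 + A (n(A) = A + 21 = 21 + A)
H + k(n(35)) = 4432539 + (21 + 35) = 4432539 + 56 = 4432595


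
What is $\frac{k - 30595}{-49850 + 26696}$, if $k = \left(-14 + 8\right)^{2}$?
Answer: $\frac{30559}{23154} \approx 1.3198$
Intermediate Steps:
$k = 36$ ($k = \left(-6\right)^{2} = 36$)
$\frac{k - 30595}{-49850 + 26696} = \frac{36 - 30595}{-49850 + 26696} = - \frac{30559}{-23154} = \left(-30559\right) \left(- \frac{1}{23154}\right) = \frac{30559}{23154}$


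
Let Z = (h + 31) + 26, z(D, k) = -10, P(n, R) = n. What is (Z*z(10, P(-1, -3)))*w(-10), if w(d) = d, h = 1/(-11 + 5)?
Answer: 17050/3 ≈ 5683.3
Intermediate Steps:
h = -1/6 (h = 1/(-6) = -1/6 ≈ -0.16667)
Z = 341/6 (Z = (-1/6 + 31) + 26 = 185/6 + 26 = 341/6 ≈ 56.833)
(Z*z(10, P(-1, -3)))*w(-10) = ((341/6)*(-10))*(-10) = -1705/3*(-10) = 17050/3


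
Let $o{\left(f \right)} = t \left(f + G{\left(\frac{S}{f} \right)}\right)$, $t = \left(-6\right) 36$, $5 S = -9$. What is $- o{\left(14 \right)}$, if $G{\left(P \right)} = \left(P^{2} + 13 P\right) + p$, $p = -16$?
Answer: $- \frac{967086}{1225} \approx -789.46$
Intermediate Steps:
$S = - \frac{9}{5}$ ($S = \frac{1}{5} \left(-9\right) = - \frac{9}{5} \approx -1.8$)
$G{\left(P \right)} = -16 + P^{2} + 13 P$ ($G{\left(P \right)} = \left(P^{2} + 13 P\right) - 16 = -16 + P^{2} + 13 P$)
$t = -216$
$o{\left(f \right)} = 3456 - 216 f - \frac{17496}{25 f^{2}} + \frac{25272}{5 f}$ ($o{\left(f \right)} = - 216 \left(f + \left(-16 + \left(- \frac{9}{5 f}\right)^{2} + 13 \left(- \frac{9}{5 f}\right)\right)\right) = - 216 \left(f - \left(16 - \frac{81}{25 f^{2}} + \frac{117}{5 f}\right)\right) = - 216 \left(-16 + f - \frac{117}{5 f} + \frac{81}{25 f^{2}}\right) = 3456 - 216 f - \frac{17496}{25 f^{2}} + \frac{25272}{5 f}$)
$- o{\left(14 \right)} = - (3456 - 3024 - \frac{17496}{25 \cdot 196} + \frac{25272}{5 \cdot 14}) = - (3456 - 3024 - \frac{4374}{1225} + \frac{25272}{5} \cdot \frac{1}{14}) = - (3456 - 3024 - \frac{4374}{1225} + \frac{12636}{35}) = \left(-1\right) \frac{967086}{1225} = - \frac{967086}{1225}$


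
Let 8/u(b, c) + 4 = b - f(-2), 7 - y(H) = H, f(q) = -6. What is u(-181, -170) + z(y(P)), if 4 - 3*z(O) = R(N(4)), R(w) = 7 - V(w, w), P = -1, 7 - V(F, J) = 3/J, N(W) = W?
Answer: 2231/2148 ≈ 1.0386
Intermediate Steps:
V(F, J) = 7 - 3/J
y(H) = 7 - H
R(w) = 3/w (R(w) = 7 - (7 - 3/w) = 7 + (-7 + 3/w) = 3/w)
u(b, c) = 8/(2 + b) (u(b, c) = 8/(-4 + (b - 1*(-6))) = 8/(-4 + (b + 6)) = 8/(-4 + (6 + b)) = 8/(2 + b))
z(O) = 13/12 (z(O) = 4/3 - 1/4 = 4/3 - ⅓*¾ = 4/3 - ¼ = 13/12)
u(-181, -170) + z(y(P)) = 8/(2 - 181) + 13/12 = 8/(-179) + 13/12 = 8*(-1/179) + 13/12 = -8/179 + 13/12 = 2231/2148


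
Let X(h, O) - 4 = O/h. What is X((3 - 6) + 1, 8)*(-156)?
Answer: 0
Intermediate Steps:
X(h, O) = 4 + O/h
X((3 - 6) + 1, 8)*(-156) = (4 + 8/((3 - 6) + 1))*(-156) = (4 + 8/(-3 + 1))*(-156) = (4 + 8/(-2))*(-156) = (4 + 8*(-1/2))*(-156) = (4 - 4)*(-156) = 0*(-156) = 0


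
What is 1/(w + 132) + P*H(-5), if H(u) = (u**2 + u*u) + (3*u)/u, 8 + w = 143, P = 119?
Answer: 1683970/267 ≈ 6307.0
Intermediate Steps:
w = 135 (w = -8 + 143 = 135)
H(u) = 3 + 2*u**2 (H(u) = (u**2 + u**2) + 3 = 2*u**2 + 3 = 3 + 2*u**2)
1/(w + 132) + P*H(-5) = 1/(135 + 132) + 119*(3 + 2*(-5)**2) = 1/267 + 119*(3 + 2*25) = 1/267 + 119*(3 + 50) = 1/267 + 119*53 = 1/267 + 6307 = 1683970/267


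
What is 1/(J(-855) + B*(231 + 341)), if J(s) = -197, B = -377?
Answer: -1/215841 ≈ -4.6330e-6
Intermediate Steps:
1/(J(-855) + B*(231 + 341)) = 1/(-197 - 377*(231 + 341)) = 1/(-197 - 377*572) = 1/(-197 - 215644) = 1/(-215841) = -1/215841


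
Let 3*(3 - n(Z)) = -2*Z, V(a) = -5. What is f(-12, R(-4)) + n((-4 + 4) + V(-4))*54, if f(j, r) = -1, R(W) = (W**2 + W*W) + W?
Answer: -19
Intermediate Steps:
R(W) = W + 2*W**2 (R(W) = (W**2 + W**2) + W = 2*W**2 + W = W + 2*W**2)
n(Z) = 3 + 2*Z/3 (n(Z) = 3 - (-2)*Z/3 = 3 + 2*Z/3)
f(-12, R(-4)) + n((-4 + 4) + V(-4))*54 = -1 + (3 + 2*((-4 + 4) - 5)/3)*54 = -1 + (3 + 2*(0 - 5)/3)*54 = -1 + (3 + (2/3)*(-5))*54 = -1 + (3 - 10/3)*54 = -1 - 1/3*54 = -1 - 18 = -19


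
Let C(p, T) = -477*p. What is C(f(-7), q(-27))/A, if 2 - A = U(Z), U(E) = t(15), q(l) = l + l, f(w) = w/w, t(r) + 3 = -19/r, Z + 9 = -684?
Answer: -7155/94 ≈ -76.117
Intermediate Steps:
Z = -693 (Z = -9 - 684 = -693)
t(r) = -3 - 19/r
f(w) = 1
q(l) = 2*l
U(E) = -64/15 (U(E) = -3 - 19/15 = -64/15)
A = 94/15 (A = 2 - 1*(-64/15) = 2 + 64/15 = 94/15 ≈ 6.2667)
C(f(-7), q(-27))/A = (-477*1)/(94/15) = -477*15/94 = -7155/94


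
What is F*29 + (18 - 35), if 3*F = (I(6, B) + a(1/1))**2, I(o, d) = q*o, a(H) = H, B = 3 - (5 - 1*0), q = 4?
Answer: 18074/3 ≈ 6024.7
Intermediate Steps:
B = -2 (B = 3 - (5 + 0) = 3 - 1*5 = 3 - 5 = -2)
I(o, d) = 4*o
F = 625/3 (F = (4*6 + 1/1)**2/3 = (24 + 1)**2/3 = (1/3)*25**2 = (1/3)*625 = 625/3 ≈ 208.33)
F*29 + (18 - 35) = (625/3)*29 + (18 - 35) = 18125/3 - 17 = 18074/3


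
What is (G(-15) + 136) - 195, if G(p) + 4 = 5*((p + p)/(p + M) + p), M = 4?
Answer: -1368/11 ≈ -124.36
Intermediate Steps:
G(p) = -4 + 5*p + 10*p/(4 + p) (G(p) = -4 + 5*((p + p)/(p + 4) + p) = -4 + 5*((2*p)/(4 + p) + p) = -4 + 5*(2*p/(4 + p) + p) = -4 + 5*(p + 2*p/(4 + p)) = -4 + (5*p + 10*p/(4 + p)) = -4 + 5*p + 10*p/(4 + p))
(G(-15) + 136) - 195 = ((-16 + 5*(-15)² + 26*(-15))/(4 - 15) + 136) - 195 = ((-16 + 5*225 - 390)/(-11) + 136) - 195 = (-(-16 + 1125 - 390)/11 + 136) - 195 = (-1/11*719 + 136) - 195 = (-719/11 + 136) - 195 = 777/11 - 195 = -1368/11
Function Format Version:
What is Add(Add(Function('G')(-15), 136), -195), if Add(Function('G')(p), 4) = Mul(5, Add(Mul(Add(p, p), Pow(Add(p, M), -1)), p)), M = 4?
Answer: Rational(-1368, 11) ≈ -124.36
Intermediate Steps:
Function('G')(p) = Add(-4, Mul(5, p), Mul(10, p, Pow(Add(4, p), -1))) (Function('G')(p) = Add(-4, Mul(5, Add(Mul(Add(p, p), Pow(Add(p, 4), -1)), p))) = Add(-4, Mul(5, Add(Mul(Mul(2, p), Pow(Add(4, p), -1)), p))) = Add(-4, Mul(5, Add(Mul(2, p, Pow(Add(4, p), -1)), p))) = Add(-4, Mul(5, Add(p, Mul(2, p, Pow(Add(4, p), -1))))) = Add(-4, Add(Mul(5, p), Mul(10, p, Pow(Add(4, p), -1)))) = Add(-4, Mul(5, p), Mul(10, p, Pow(Add(4, p), -1))))
Add(Add(Function('G')(-15), 136), -195) = Add(Add(Mul(Pow(Add(4, -15), -1), Add(-16, Mul(5, Pow(-15, 2)), Mul(26, -15))), 136), -195) = Add(Add(Mul(Pow(-11, -1), Add(-16, Mul(5, 225), -390)), 136), -195) = Add(Add(Mul(Rational(-1, 11), Add(-16, 1125, -390)), 136), -195) = Add(Add(Mul(Rational(-1, 11), 719), 136), -195) = Add(Add(Rational(-719, 11), 136), -195) = Add(Rational(777, 11), -195) = Rational(-1368, 11)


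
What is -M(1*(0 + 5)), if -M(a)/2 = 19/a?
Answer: 38/5 ≈ 7.6000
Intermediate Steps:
M(a) = -38/a
-M(1*(0 + 5)) = -(-38)/(1*(0 + 5)) = -(-38)/(1*5) = -(-38)/5 = -1*(-38/5) = 38/5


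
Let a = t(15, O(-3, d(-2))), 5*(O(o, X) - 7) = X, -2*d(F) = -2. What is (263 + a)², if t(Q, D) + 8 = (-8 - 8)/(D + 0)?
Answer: 5175625/81 ≈ 63897.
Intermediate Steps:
d(F) = 1 (d(F) = -½*(-2) = 1)
O(o, X) = 7 + X/5
t(Q, D) = -8 - 16/D (t(Q, D) = -8 + (-8 - 8)/(D + 0) = -8 - 16/D)
a = -92/9 (a = -8 - 16/(7 + (⅕)*1) = -8 - 16/(7 + ⅕) = -8 - 16/36/5 = -8 - 16*5/36 = -8 - 20/9 = -92/9 ≈ -10.222)
(263 + a)² = (263 - 92/9)² = (2275/9)² = 5175625/81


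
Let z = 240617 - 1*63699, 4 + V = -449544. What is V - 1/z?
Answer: -79533133065/176918 ≈ -4.4955e+5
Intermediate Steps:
V = -449548 (V = -4 - 449544 = -449548)
z = 176918 (z = 240617 - 63699 = 176918)
V - 1/z = -449548 - 1/176918 = -79533133065/176918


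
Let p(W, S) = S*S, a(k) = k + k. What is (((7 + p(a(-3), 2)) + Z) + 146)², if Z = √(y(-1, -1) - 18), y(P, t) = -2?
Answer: 24629 + 628*I*√5 ≈ 24629.0 + 1404.3*I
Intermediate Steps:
a(k) = 2*k
p(W, S) = S²
Z = 2*I*√5 (Z = √(-2 - 18) = √(-20) = 2*I*√5 ≈ 4.4721*I)
(((7 + p(a(-3), 2)) + Z) + 146)² = (((7 + 2²) + 2*I*√5) + 146)² = (((7 + 4) + 2*I*√5) + 146)² = ((11 + 2*I*√5) + 146)² = (157 + 2*I*√5)²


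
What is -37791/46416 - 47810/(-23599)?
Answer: 442439717/365123728 ≈ 1.2118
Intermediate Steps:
-37791/46416 - 47810/(-23599) = -37791*1/46416 - 47810*(-1/23599) = -12597/15472 + 47810/23599 = 442439717/365123728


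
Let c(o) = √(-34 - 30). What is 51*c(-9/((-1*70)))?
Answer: 408*I ≈ 408.0*I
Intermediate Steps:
c(o) = 8*I (c(o) = √(-64) = 8*I)
51*c(-9/((-1*70))) = 51*(8*I) = 408*I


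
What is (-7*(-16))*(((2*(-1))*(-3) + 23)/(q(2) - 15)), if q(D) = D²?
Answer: -3248/11 ≈ -295.27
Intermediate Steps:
(-7*(-16))*(((2*(-1))*(-3) + 23)/(q(2) - 15)) = (-7*(-16))*(((2*(-1))*(-3) + 23)/(2² - 15)) = 112*((-2*(-3) + 23)/(4 - 15)) = 112*((6 + 23)/(-11)) = 112*(29*(-1/11)) = 112*(-29/11) = -3248/11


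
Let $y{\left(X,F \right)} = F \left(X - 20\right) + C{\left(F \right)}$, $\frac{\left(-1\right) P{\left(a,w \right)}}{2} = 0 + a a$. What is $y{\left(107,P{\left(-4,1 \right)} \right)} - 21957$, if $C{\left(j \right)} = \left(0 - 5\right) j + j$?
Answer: $-24613$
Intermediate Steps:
$P{\left(a,w \right)} = - 2 a^{2}$ ($P{\left(a,w \right)} = - 2 \left(0 + a a\right) = - 2 \left(0 + a^{2}\right) = - 2 a^{2}$)
$C{\left(j \right)} = - 4 j$ ($C{\left(j \right)} = - 5 j + j = - 4 j$)
$y{\left(X,F \right)} = - 4 F + F \left(-20 + X\right)$ ($y{\left(X,F \right)} = F \left(X - 20\right) - 4 F = F \left(-20 + X\right) - 4 F = - 4 F + F \left(-20 + X\right)$)
$y{\left(107,P{\left(-4,1 \right)} \right)} - 21957 = - 2 \left(-4\right)^{2} \left(-24 + 107\right) - 21957 = \left(-2\right) 16 \cdot 83 - 21957 = \left(-32\right) 83 - 21957 = -2656 - 21957 = -24613$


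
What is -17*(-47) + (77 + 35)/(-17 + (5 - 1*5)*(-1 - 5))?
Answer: 13471/17 ≈ 792.41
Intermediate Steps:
-17*(-47) + (77 + 35)/(-17 + (5 - 1*5)*(-1 - 5)) = 799 + 112/(-17 + (5 - 5)*(-6)) = 799 + 112/(-17 + 0*(-6)) = 799 + 112/(-17 + 0) = 799 + 112/(-17) = 799 + 112*(-1/17) = 799 - 112/17 = 13471/17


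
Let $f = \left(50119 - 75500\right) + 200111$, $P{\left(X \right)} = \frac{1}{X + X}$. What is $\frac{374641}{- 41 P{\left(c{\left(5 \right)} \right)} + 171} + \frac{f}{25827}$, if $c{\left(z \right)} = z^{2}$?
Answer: $\frac{485279432920}{219761943} \approx 2208.2$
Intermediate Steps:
$P{\left(X \right)} = \frac{1}{2 X}$
$f = 174730$ ($f = -25381 + 200111 = 174730$)
$\frac{374641}{- 41 P{\left(c{\left(5 \right)} \right)} + 171} + \frac{f}{25827} = \frac{374641}{- 41 \frac{1}{2 \cdot 5^{2}} + 171} + \frac{174730}{25827} = \frac{374641}{- 41 \frac{1}{2 \cdot 25} + 171} + 174730 \cdot \frac{1}{25827} = \frac{374641}{- 41 \cdot \frac{1}{2} \cdot \frac{1}{25} + 171} + \frac{174730}{25827} = \frac{374641}{\left(-41\right) \frac{1}{50} + 171} + \frac{174730}{25827} = \frac{374641}{- \frac{41}{50} + 171} + \frac{174730}{25827} = \frac{374641}{\frac{8509}{50}} + \frac{174730}{25827} = 374641 \cdot \frac{50}{8509} + \frac{174730}{25827} = \frac{18732050}{8509} + \frac{174730}{25827} = \frac{485279432920}{219761943}$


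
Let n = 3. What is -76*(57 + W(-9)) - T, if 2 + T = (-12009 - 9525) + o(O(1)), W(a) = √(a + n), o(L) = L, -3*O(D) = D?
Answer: 51613/3 - 76*I*√6 ≈ 17204.0 - 186.16*I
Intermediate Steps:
O(D) = -D/3
W(a) = √(3 + a) (W(a) = √(a + 3) = √(3 + a))
T = -64609/3 (T = -2 + ((-12009 - 9525) - ⅓*1) = -2 + (-21534 - ⅓) = -2 - 64603/3 = -64609/3 ≈ -21536.)
-76*(57 + W(-9)) - T = -76*(57 + √(3 - 9)) - 1*(-64609/3) = -76*(57 + √(-6)) + 64609/3 = -76*(57 + I*√6) + 64609/3 = (-4332 - 76*I*√6) + 64609/3 = 51613/3 - 76*I*√6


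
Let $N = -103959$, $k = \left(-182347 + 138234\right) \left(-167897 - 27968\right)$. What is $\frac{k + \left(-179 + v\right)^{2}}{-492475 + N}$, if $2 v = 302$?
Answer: $- \frac{8640193529}{596434} \approx -14486.0$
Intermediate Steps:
$v = 151$ ($v = \frac{1}{2} \cdot 302 = 151$)
$k = 8640192745$ ($k = \left(-44113\right) \left(-195865\right) = 8640192745$)
$\frac{k + \left(-179 + v\right)^{2}}{-492475 + N} = \frac{8640192745 + \left(-179 + 151\right)^{2}}{-492475 - 103959} = \frac{8640192745 + \left(-28\right)^{2}}{-596434} = \left(8640192745 + 784\right) \left(- \frac{1}{596434}\right) = 8640193529 \left(- \frac{1}{596434}\right) = - \frac{8640193529}{596434}$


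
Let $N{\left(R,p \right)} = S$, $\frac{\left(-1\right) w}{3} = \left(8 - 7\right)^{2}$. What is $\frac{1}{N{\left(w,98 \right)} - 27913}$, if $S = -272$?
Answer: $- \frac{1}{28185} \approx -3.548 \cdot 10^{-5}$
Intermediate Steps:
$w = -3$ ($w = - 3 \left(8 - 7\right)^{2} = - 3 \cdot 1^{2} = \left(-3\right) 1 = -3$)
$N{\left(R,p \right)} = -272$
$\frac{1}{N{\left(w,98 \right)} - 27913} = \frac{1}{-272 - 27913} = \frac{1}{-28185} = - \frac{1}{28185}$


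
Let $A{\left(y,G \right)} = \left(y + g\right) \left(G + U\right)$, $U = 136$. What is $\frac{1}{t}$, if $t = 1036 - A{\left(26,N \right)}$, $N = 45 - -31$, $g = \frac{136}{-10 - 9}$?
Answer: $- \frac{19}{56212} \approx -0.00033801$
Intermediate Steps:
$g = - \frac{136}{19}$ ($g = \frac{136}{-19} = 136 \left(- \frac{1}{19}\right) = - \frac{136}{19} \approx -7.1579$)
$N = 76$ ($N = 45 + 31 = 76$)
$A{\left(y,G \right)} = \left(136 + G\right) \left(- \frac{136}{19} + y\right)$ ($A{\left(y,G \right)} = \left(y - \frac{136}{19}\right) \left(G + 136\right) = \left(- \frac{136}{19} + y\right) \left(136 + G\right) = \left(136 + G\right) \left(- \frac{136}{19} + y\right)$)
$t = - \frac{56212}{19}$ ($t = 1036 - \left(- \frac{18496}{19} + 136 \cdot 26 - 544 + 76 \cdot 26\right) = 1036 - \left(- \frac{18496}{19} + 3536 - 544 + 1976\right) = 1036 - \frac{75896}{19} = - \frac{56212}{19} \approx -2958.5$)
$\frac{1}{t} = \frac{1}{- \frac{56212}{19}} = - \frac{19}{56212}$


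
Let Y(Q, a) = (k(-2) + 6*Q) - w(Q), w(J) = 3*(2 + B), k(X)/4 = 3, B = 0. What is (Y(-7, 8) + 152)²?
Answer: 13456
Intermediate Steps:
k(X) = 12 (k(X) = 4*3 = 12)
w(J) = 6 (w(J) = 3*(2 + 0) = 3*2 = 6)
Y(Q, a) = 6 + 6*Q (Y(Q, a) = (12 + 6*Q) - 1*6 = (12 + 6*Q) - 6 = 6 + 6*Q)
(Y(-7, 8) + 152)² = ((6 + 6*(-7)) + 152)² = ((6 - 42) + 152)² = (-36 + 152)² = 116² = 13456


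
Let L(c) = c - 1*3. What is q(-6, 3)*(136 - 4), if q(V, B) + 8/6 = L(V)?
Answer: -1364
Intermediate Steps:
L(c) = -3 + c (L(c) = c - 3 = -3 + c)
q(V, B) = -13/3 + V (q(V, B) = -4/3 + (-3 + V) = -13/3 + V)
q(-6, 3)*(136 - 4) = (-13/3 - 6)*(136 - 4) = -31/3*132 = -1364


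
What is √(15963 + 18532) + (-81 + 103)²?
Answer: 484 + √34495 ≈ 669.73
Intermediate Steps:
√(15963 + 18532) + (-81 + 103)² = √34495 + 22² = √34495 + 484 = 484 + √34495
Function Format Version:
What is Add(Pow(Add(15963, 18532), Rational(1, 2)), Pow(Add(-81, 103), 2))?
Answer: Add(484, Pow(34495, Rational(1, 2))) ≈ 669.73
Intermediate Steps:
Add(Pow(Add(15963, 18532), Rational(1, 2)), Pow(Add(-81, 103), 2)) = Add(Pow(34495, Rational(1, 2)), Pow(22, 2)) = Add(Pow(34495, Rational(1, 2)), 484) = Add(484, Pow(34495, Rational(1, 2)))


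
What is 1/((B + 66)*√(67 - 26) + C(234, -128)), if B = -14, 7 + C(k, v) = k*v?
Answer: -29959/897430817 - 52*√41/897430817 ≈ -3.3754e-5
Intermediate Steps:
C(k, v) = -7 + k*v
1/((B + 66)*√(67 - 26) + C(234, -128)) = 1/((-14 + 66)*√(67 - 26) + (-7 + 234*(-128))) = 1/(52*√41 + (-7 - 29952)) = 1/(52*√41 - 29959) = 1/(-29959 + 52*√41)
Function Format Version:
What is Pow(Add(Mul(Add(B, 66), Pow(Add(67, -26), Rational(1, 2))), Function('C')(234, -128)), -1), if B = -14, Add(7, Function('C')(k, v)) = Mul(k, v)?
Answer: Add(Rational(-29959, 897430817), Mul(Rational(-52, 897430817), Pow(41, Rational(1, 2)))) ≈ -3.3754e-5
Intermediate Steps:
Function('C')(k, v) = Add(-7, Mul(k, v))
Pow(Add(Mul(Add(B, 66), Pow(Add(67, -26), Rational(1, 2))), Function('C')(234, -128)), -1) = Pow(Add(Mul(Add(-14, 66), Pow(Add(67, -26), Rational(1, 2))), Add(-7, Mul(234, -128))), -1) = Pow(Add(Mul(52, Pow(41, Rational(1, 2))), Add(-7, -29952)), -1) = Pow(Add(Mul(52, Pow(41, Rational(1, 2))), -29959), -1) = Pow(Add(-29959, Mul(52, Pow(41, Rational(1, 2)))), -1)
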